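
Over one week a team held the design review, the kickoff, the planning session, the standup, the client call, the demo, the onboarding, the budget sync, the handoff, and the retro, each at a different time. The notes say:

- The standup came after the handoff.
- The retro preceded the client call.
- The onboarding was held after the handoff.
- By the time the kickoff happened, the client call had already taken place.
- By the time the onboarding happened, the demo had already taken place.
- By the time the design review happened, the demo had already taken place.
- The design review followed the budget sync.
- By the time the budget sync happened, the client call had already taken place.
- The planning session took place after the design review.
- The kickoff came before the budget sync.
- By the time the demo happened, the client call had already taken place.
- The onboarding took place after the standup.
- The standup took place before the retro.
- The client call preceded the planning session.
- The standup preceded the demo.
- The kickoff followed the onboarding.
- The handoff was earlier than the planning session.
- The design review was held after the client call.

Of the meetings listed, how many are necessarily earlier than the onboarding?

Directly stated before the onboarding: the demo, the handoff, and the standup.
The client call reaches the onboarding via the client call → the demo → the onboarding.
The retro reaches the onboarding via the retro → the client call → the demo → the onboarding.
That's the client call, the demo, the handoff, the retro, and the standup — 5 in all.

5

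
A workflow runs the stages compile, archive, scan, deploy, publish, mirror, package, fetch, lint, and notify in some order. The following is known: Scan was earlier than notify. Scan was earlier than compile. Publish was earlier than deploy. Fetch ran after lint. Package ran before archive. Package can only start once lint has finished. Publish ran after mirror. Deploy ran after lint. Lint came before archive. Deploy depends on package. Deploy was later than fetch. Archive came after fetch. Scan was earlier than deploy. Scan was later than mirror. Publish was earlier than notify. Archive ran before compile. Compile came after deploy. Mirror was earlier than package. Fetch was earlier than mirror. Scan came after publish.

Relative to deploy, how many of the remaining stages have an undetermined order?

2

Forced before deploy: fetch, lint, mirror, package, publish, and scan; forced after deploy: compile.
That leaves archive and notify with no forced order relative to deploy — 2.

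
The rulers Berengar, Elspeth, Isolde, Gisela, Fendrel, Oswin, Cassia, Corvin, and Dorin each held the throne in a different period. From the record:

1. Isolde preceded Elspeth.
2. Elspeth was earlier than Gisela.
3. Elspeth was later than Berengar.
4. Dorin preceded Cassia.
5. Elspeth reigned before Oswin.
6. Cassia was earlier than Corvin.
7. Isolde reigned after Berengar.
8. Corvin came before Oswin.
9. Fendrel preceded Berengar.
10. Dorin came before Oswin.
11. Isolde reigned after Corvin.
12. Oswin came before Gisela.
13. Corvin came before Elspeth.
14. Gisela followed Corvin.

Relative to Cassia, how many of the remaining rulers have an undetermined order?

Forced before Cassia: Dorin; forced after Cassia: Corvin, Elspeth, Gisela, Isolde, and Oswin.
That leaves Berengar and Fendrel with no forced order relative to Cassia — 2.

2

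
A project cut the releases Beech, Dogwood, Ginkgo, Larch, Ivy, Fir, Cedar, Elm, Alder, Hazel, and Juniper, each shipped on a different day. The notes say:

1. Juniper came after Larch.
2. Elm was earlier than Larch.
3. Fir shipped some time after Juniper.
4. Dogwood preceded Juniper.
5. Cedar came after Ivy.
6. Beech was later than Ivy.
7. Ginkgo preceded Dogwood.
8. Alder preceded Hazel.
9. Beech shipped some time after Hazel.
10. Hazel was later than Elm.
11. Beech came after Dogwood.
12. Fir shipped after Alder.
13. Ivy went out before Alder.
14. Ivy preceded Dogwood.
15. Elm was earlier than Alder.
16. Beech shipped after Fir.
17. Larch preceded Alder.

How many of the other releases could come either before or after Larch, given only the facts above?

Forced before Larch: Elm; forced after Larch: Alder, Beech, Fir, Hazel, and Juniper.
That leaves Cedar, Dogwood, Ginkgo, and Ivy with no forced order relative to Larch — 4.

4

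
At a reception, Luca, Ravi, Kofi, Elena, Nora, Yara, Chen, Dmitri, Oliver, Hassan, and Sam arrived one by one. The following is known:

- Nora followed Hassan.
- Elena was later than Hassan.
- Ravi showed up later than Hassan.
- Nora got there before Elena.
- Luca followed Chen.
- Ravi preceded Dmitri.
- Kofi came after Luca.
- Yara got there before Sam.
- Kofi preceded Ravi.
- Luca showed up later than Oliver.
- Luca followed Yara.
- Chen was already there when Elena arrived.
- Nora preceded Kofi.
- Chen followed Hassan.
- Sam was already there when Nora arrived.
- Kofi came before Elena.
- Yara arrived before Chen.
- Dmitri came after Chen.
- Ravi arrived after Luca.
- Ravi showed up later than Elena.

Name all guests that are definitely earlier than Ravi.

Directly stated before Ravi: Elena, Hassan, Kofi, and Luca.
Chen reaches Ravi via Chen → Luca → Ravi.
Nora reaches Ravi via Nora → Kofi → Ravi.
Oliver reaches Ravi via Oliver → Luca → Ravi.
Likewise Sam and Yara each reach Ravi by chaining the stated constraints.

Chen, Elena, Hassan, Kofi, Luca, Nora, Oliver, Sam, Yara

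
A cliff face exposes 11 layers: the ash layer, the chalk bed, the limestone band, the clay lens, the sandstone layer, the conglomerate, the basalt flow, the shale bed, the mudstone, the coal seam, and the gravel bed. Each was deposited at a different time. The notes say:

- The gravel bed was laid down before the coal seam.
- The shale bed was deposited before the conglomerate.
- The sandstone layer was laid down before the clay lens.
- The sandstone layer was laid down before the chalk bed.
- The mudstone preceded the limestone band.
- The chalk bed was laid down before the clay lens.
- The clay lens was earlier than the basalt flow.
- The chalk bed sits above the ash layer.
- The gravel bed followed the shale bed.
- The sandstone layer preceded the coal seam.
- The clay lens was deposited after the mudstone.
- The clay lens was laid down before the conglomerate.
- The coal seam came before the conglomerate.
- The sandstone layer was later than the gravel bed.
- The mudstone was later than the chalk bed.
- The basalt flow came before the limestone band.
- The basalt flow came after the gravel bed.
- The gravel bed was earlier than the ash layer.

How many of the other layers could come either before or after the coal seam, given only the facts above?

6

Forced before the coal seam: the gravel bed, the sandstone layer, and the shale bed; forced after the coal seam: the conglomerate.
That leaves the ash layer, the basalt flow, the chalk bed, the clay lens, the limestone band, and the mudstone with no forced order relative to the coal seam — 6.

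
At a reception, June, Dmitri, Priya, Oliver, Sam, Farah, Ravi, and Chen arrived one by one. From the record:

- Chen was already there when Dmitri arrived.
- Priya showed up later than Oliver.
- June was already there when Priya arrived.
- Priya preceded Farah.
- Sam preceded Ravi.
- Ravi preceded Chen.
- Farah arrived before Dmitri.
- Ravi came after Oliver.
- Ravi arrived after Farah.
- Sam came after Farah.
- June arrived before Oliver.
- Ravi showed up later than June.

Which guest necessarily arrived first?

June has a chain of constraints placing them before every other guest, so June must be first.

June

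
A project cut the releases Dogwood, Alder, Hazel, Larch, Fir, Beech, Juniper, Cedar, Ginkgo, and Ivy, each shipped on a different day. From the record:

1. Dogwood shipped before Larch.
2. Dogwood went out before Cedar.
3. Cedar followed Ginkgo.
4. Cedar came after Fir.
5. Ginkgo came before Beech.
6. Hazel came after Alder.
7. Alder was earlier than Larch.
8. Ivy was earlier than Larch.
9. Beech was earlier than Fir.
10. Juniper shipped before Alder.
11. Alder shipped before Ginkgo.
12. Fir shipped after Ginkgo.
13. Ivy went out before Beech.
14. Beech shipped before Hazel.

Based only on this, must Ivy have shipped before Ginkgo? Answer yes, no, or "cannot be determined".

No chain of stated constraints runs from Ivy to Ginkgo, and none runs from Ginkgo to Ivy either.
So the relative order of Ivy and Ginkgo is not fixed by the given facts.

cannot be determined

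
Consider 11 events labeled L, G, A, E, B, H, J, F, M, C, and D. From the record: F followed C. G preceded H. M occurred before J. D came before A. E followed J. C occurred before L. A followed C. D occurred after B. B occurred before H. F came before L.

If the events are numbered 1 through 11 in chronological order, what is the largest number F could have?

10

F must come before L — 1 event forced after it.
Everything else can be placed before F in some valid order, so F can sit as late as position 11 − 1 = 10.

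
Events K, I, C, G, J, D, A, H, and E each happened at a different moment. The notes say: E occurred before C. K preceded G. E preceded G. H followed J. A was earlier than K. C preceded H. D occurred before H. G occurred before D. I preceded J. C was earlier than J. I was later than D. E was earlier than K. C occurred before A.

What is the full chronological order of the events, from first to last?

E, C, A, K, G, D, I, J, H

The constraints fix every adjacent pair, so only one ordering works:
E → C → A → K → G → D → I → J → H.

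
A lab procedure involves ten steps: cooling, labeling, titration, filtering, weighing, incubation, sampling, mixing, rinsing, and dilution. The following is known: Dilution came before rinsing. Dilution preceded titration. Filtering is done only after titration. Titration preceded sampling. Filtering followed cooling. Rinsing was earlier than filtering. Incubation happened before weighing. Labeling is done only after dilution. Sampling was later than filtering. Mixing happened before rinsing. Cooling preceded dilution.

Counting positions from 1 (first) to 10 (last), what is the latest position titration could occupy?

8

Titration must come before filtering and sampling — 2 steps forced after it.
Everything else can be placed before titration in some valid order, so titration can sit as late as position 10 − 2 = 8.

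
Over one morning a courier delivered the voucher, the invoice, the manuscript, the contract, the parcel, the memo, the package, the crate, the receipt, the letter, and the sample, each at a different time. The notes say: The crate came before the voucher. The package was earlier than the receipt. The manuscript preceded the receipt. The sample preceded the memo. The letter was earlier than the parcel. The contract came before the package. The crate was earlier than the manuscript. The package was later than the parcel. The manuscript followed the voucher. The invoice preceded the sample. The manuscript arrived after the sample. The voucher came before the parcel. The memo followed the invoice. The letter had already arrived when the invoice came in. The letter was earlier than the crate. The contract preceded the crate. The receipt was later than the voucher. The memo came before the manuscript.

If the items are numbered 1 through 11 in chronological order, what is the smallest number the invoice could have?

The letter must come before the invoice — 1 forced predecessor.
Nothing else is forced ahead of the invoice, so its earliest slot is position 1 + 1 = 2.

2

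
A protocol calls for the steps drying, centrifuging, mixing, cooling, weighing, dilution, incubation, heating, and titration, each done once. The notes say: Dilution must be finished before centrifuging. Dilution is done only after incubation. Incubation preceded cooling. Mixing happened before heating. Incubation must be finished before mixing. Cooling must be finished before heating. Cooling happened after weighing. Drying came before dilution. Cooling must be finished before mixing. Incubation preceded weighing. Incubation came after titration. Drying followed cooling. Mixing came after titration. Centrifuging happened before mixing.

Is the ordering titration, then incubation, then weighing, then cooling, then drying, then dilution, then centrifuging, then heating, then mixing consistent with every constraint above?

The constraints require mixing before heating, but in the proposed sequence heating appears ahead of mixing. That one violation is enough.

no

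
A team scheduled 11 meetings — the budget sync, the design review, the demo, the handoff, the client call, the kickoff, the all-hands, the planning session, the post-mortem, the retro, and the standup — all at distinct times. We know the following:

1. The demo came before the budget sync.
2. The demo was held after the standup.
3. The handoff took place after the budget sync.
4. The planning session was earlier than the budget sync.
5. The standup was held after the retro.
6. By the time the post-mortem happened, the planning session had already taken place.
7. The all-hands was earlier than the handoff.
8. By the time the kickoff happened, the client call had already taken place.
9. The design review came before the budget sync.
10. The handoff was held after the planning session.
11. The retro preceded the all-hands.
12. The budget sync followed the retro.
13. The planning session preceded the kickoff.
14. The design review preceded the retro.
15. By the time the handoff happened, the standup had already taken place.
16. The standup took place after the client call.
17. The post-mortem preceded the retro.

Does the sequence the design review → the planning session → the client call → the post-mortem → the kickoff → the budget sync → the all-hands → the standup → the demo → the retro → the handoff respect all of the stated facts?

The constraints require the demo before the budget sync, but in the proposed sequence the budget sync appears ahead of the demo. That one violation is enough.

no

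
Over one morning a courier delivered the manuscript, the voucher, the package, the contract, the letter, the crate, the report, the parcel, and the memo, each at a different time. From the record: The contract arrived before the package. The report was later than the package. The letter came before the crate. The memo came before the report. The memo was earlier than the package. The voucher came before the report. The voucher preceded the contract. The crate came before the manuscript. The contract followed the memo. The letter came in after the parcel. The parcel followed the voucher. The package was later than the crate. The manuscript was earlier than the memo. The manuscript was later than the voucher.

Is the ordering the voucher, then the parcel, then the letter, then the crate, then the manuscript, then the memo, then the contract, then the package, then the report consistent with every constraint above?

yes

Check each stated constraint against the proposed order — e.g. the voucher is ahead of the contract; the voucher is ahead of the report. Every pair is in the required order; nothing is violated.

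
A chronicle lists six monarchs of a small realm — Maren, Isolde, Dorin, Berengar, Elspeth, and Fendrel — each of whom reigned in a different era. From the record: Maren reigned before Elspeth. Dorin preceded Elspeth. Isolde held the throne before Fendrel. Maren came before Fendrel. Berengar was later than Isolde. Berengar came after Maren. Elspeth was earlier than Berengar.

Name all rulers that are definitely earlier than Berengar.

Directly stated before Berengar: Elspeth, Isolde, and Maren.
Dorin reaches Berengar via Dorin → Elspeth → Berengar.
No chain forces Fendrel ahead of Berengar.

Dorin, Elspeth, Isolde, Maren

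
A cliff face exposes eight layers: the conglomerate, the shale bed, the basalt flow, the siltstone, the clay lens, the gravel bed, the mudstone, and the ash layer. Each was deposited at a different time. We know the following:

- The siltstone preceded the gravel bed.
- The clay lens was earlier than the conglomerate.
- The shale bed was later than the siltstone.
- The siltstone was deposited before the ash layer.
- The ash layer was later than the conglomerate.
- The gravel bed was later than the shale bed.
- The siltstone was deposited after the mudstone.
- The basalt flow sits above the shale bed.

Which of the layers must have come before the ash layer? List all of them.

Directly stated before the ash layer: the conglomerate and the siltstone.
The clay lens reaches the ash layer via the clay lens → the conglomerate → the ash layer.
The mudstone reaches the ash layer via the mudstone → the siltstone → the ash layer.

the clay lens, the conglomerate, the mudstone, the siltstone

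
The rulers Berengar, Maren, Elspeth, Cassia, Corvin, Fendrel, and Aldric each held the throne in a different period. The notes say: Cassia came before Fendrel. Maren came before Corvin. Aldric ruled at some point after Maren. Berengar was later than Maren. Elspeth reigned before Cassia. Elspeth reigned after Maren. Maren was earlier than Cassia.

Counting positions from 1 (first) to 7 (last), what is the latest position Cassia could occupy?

6

Cassia must come before Fendrel — 1 ruler forced after them.
Everything else can be placed before Cassia in some valid order, so Cassia can sit as late as position 7 − 1 = 6.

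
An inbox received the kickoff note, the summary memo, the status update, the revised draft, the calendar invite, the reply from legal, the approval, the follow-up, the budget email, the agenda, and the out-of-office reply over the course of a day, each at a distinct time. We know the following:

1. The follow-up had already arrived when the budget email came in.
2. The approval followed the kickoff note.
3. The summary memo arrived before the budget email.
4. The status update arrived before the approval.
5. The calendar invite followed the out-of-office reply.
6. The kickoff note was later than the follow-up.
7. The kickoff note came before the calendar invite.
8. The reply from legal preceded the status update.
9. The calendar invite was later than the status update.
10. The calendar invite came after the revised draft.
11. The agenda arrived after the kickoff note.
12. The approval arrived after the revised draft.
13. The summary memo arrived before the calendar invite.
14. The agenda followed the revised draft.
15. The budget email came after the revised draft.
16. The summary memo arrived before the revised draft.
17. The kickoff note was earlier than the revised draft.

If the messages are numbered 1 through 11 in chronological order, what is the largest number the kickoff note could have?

6

The kickoff note must come before the agenda, the approval, the budget email, the calendar invite, and the revised draft — 5 messages forced after it.
Everything else can be placed before the kickoff note in some valid order, so the kickoff note can sit as late as position 11 − 5 = 6.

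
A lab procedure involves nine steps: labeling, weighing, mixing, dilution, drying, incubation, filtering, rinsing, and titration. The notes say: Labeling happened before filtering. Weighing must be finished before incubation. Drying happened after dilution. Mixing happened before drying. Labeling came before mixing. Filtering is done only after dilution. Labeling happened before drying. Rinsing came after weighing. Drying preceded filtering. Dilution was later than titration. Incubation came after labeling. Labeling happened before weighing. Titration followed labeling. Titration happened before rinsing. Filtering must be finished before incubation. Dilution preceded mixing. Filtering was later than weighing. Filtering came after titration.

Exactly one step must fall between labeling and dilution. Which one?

Tracing the constraints gives labeling → titration → dilution, so titration sits after labeling and before dilution.
No other step is forced both after labeling and before dilution.

titration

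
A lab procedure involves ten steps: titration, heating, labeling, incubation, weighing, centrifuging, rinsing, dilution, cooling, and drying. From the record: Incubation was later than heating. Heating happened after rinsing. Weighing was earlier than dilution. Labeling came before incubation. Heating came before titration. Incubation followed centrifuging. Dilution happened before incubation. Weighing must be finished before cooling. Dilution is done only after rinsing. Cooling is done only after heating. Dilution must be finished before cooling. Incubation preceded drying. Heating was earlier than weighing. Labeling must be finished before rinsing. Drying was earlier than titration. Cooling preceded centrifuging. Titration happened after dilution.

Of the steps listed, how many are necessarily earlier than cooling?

Directly stated before cooling: dilution, heating, and weighing.
Labeling reaches cooling via labeling → rinsing → dilution → cooling.
Rinsing reaches cooling via rinsing → dilution → cooling.
No chain forces titration (or any of the others) ahead of cooling.
That's dilution, heating, labeling, rinsing, and weighing — 5 in all.

5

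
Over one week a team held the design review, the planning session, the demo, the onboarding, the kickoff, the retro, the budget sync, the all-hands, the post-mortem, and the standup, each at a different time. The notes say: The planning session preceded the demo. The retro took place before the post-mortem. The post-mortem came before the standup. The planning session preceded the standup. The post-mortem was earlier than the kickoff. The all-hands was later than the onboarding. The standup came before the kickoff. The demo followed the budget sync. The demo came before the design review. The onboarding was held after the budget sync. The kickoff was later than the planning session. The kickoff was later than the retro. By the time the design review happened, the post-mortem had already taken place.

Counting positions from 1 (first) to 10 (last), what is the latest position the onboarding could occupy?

The onboarding must come before the all-hands — 1 meeting forced after it.
Everything else can be placed before the onboarding in some valid order, so the onboarding can sit as late as position 10 − 1 = 9.

9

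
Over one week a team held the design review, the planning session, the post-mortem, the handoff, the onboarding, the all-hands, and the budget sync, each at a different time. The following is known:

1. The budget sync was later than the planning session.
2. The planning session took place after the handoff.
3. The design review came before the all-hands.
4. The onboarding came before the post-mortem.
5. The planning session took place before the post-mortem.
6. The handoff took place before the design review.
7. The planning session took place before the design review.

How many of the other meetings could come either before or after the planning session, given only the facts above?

Forced before the planning session: the handoff; forced after the planning session: the all-hands, the budget sync, the design review, and the post-mortem.
That leaves the onboarding with no forced order relative to the planning session — 1.

1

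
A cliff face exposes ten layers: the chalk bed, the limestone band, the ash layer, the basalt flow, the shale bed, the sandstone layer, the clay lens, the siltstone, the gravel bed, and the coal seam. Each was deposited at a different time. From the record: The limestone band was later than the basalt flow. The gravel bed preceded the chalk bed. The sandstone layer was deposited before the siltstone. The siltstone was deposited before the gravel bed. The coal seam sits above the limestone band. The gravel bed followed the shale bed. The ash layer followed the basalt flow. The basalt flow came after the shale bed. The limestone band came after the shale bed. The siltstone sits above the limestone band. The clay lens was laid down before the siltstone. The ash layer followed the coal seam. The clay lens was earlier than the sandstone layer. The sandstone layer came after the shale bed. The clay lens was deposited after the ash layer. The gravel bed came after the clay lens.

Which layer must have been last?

Every other layer has a chain of constraints placing it before the chalk bed, so the chalk bed is last.

the chalk bed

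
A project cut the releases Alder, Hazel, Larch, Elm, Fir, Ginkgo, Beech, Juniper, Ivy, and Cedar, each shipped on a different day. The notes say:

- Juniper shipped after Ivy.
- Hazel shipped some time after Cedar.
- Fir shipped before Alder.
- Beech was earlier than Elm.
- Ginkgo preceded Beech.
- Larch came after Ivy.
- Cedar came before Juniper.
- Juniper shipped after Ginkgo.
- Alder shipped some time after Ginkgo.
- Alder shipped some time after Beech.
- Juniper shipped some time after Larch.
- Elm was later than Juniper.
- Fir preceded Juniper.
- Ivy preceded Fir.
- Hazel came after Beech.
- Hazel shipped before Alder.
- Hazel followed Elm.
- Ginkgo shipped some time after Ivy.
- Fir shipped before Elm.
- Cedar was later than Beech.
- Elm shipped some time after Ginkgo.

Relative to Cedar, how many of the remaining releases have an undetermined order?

Forced before Cedar: Beech, Ginkgo, and Ivy; forced after Cedar: Alder, Elm, Hazel, and Juniper.
That leaves Fir and Larch with no forced order relative to Cedar — 2.

2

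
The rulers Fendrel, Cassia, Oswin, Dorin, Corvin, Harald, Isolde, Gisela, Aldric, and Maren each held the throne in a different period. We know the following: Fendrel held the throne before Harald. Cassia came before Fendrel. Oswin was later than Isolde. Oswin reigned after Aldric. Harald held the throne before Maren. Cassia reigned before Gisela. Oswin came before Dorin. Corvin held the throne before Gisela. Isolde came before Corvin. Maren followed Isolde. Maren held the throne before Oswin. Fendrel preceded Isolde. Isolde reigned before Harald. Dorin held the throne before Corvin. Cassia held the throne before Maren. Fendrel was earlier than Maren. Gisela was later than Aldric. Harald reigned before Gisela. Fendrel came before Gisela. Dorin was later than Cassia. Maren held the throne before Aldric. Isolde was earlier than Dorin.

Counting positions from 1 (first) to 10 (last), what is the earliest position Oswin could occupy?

7

Aldric, Cassia, Fendrel, Harald, Isolde, and Maren must all come before Oswin — 6 forced predecessors.
Nothing else is forced ahead of Oswin, so their earliest slot is position 6 + 1 = 7.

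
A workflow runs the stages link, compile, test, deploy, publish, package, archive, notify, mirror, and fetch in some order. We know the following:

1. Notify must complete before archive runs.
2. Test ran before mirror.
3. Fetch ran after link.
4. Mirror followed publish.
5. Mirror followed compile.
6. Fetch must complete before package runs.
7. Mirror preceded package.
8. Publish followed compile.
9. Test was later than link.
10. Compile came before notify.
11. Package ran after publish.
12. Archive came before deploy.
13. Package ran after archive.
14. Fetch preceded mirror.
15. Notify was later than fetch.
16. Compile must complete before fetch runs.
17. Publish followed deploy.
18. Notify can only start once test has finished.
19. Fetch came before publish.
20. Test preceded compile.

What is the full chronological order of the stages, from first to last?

link, test, compile, fetch, notify, archive, deploy, publish, mirror, package

The constraints fix every adjacent pair, so only one ordering works:
link → test → compile → fetch → notify → archive → deploy → publish → mirror → package.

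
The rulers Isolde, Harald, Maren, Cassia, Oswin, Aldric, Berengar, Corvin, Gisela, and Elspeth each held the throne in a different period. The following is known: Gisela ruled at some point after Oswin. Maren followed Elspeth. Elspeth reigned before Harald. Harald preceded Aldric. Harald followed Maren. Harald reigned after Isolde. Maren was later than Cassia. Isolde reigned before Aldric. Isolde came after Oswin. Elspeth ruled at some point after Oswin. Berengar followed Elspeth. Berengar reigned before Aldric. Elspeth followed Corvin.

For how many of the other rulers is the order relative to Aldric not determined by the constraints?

1

Forced before Aldric: Berengar, Cassia, Corvin, Elspeth, Harald, Isolde, Maren, and Oswin.
That leaves Gisela with no forced order relative to Aldric — 1.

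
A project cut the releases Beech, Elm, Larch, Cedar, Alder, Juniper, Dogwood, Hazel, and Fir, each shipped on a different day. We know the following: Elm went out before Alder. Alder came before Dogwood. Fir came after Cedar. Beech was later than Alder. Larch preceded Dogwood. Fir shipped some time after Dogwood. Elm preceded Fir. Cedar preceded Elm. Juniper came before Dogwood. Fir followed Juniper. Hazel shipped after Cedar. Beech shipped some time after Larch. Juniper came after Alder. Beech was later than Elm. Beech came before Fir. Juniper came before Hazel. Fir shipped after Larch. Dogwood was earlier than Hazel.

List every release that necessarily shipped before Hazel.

Directly stated before Hazel: Cedar, Dogwood, and Juniper.
Alder reaches Hazel via Alder → Juniper → Hazel.
Elm reaches Hazel via Elm → Alder → Juniper → Hazel.
Larch reaches Hazel via Larch → Dogwood → Hazel.
No chain forces Fir (or any of the others) ahead of Hazel.

Alder, Cedar, Dogwood, Elm, Juniper, Larch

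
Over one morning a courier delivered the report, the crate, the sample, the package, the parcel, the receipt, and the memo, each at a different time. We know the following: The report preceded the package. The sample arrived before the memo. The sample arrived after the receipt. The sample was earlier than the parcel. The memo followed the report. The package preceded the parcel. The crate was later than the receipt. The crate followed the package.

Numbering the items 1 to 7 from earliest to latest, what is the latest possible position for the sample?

5

The sample must come before the memo and the parcel — 2 items forced after it.
Everything else can be placed before the sample in some valid order, so the sample can sit as late as position 7 − 2 = 5.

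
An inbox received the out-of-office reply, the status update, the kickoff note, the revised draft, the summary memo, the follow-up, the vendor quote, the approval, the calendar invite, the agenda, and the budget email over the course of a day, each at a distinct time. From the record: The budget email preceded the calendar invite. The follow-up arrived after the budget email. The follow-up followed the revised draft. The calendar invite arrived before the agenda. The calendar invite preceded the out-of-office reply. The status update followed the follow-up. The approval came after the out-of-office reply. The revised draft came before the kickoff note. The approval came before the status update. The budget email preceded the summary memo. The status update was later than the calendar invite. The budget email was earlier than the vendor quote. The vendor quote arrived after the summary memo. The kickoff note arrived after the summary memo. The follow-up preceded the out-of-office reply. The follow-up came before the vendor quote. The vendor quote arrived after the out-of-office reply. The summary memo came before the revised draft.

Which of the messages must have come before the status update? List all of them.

Directly stated before the status update: the approval, the calendar invite, and the follow-up.
The budget email reaches the status update via the budget email → the calendar invite → the status update.
The out-of-office reply reaches the status update via the out-of-office reply → the approval → the status update.
The revised draft reaches the status update via the revised draft → the follow-up → the status update.
Likewise the summary memo reaches the status update by chaining the stated constraints.
No chain forces the kickoff note (or any of the others) ahead of the status update.

the approval, the budget email, the calendar invite, the follow-up, the out-of-office reply, the revised draft, the summary memo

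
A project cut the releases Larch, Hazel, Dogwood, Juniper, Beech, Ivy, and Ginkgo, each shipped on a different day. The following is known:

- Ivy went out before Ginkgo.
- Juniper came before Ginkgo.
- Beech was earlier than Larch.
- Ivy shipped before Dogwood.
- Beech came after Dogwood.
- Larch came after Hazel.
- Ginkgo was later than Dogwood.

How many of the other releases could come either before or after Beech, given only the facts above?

Forced before Beech: Dogwood and Ivy; forced after Beech: Larch.
That leaves Ginkgo, Hazel, and Juniper with no forced order relative to Beech — 3.

3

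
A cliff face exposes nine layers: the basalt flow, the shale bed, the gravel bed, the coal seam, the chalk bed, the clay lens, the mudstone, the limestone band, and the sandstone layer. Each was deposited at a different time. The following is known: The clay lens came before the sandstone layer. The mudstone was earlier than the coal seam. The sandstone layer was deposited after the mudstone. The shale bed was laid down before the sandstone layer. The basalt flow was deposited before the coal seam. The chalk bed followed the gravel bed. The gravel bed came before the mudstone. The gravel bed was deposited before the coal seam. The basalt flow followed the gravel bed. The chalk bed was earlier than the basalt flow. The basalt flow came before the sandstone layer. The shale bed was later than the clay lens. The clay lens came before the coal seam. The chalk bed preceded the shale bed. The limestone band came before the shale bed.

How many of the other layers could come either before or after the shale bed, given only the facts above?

Forced before the shale bed: the chalk bed, the clay lens, the gravel bed, and the limestone band; forced after the shale bed: the sandstone layer.
That leaves the basalt flow, the coal seam, and the mudstone with no forced order relative to the shale bed — 3.

3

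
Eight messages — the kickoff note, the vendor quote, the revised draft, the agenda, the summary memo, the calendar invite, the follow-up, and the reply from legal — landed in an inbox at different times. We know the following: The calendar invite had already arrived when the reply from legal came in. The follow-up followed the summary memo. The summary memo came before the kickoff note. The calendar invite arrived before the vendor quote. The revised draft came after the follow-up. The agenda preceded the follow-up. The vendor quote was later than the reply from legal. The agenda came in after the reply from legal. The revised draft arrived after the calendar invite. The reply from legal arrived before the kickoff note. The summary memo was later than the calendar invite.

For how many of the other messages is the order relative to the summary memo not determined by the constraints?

Forced before the summary memo: the calendar invite; forced after the summary memo: the follow-up, the kickoff note, and the revised draft.
That leaves the agenda, the reply from legal, and the vendor quote with no forced order relative to the summary memo — 3.

3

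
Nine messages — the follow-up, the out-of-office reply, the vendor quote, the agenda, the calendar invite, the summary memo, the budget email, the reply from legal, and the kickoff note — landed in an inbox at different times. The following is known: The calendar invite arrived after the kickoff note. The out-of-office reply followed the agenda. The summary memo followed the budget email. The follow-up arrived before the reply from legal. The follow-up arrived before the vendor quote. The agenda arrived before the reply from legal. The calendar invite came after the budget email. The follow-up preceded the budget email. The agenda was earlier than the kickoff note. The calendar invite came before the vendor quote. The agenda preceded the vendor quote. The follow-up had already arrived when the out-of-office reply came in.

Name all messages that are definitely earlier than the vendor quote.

the agenda, the budget email, the calendar invite, the follow-up, the kickoff note

Directly stated before the vendor quote: the agenda, the calendar invite, and the follow-up.
The budget email reaches the vendor quote via the budget email → the calendar invite → the vendor quote.
The kickoff note reaches the vendor quote via the kickoff note → the calendar invite → the vendor quote.
No chain forces the summary memo (or any of the others) ahead of the vendor quote.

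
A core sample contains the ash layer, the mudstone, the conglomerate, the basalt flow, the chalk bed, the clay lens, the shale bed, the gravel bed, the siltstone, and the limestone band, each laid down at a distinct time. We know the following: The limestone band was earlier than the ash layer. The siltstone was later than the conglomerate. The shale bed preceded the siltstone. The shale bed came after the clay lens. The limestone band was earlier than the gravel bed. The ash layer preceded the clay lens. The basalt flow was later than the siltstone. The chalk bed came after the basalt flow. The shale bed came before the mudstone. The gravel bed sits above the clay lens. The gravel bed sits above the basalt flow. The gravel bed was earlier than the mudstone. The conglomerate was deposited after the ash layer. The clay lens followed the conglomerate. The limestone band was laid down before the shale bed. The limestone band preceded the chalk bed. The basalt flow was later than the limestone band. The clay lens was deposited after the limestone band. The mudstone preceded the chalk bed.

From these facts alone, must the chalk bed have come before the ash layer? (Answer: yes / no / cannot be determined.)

no

Tracing the constraints gives the ash layer → the clay lens → the shale bed → the mudstone → the chalk bed, so the ash layer must come before the chalk bed.
That means the chalk bed cannot be before the ash layer.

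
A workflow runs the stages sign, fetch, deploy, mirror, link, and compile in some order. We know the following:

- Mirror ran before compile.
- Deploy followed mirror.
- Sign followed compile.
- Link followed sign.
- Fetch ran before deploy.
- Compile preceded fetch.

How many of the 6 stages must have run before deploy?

Directly stated before deploy: fetch and mirror.
Compile reaches deploy via compile → fetch → deploy.
No chain forces link (or any of the others) ahead of deploy.
That's compile, fetch, and mirror — 3 in all.

3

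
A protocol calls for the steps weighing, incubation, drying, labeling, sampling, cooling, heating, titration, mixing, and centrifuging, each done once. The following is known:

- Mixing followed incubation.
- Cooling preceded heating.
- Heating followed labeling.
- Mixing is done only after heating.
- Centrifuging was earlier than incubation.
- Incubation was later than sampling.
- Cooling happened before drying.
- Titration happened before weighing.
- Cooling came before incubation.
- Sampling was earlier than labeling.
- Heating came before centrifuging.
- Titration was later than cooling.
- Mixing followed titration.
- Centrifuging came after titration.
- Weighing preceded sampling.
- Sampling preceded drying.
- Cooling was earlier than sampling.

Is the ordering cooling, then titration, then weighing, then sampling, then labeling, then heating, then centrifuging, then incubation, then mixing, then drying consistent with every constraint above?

Check each stated constraint against the proposed order — e.g. cooling is ahead of incubation; cooling is ahead of drying. Every pair is in the required order; nothing is violated.

yes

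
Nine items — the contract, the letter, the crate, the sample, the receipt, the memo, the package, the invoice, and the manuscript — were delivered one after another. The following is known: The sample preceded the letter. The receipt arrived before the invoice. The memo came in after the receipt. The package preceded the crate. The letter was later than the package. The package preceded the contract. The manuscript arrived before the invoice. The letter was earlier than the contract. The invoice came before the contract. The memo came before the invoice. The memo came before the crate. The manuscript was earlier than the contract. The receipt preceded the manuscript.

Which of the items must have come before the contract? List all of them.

Directly stated before the contract: the invoice, the letter, the manuscript, and the package.
The memo reaches the contract via the memo → the invoice → the contract.
The receipt reaches the contract via the receipt → the manuscript → the contract.
The sample reaches the contract via the sample → the letter → the contract.
No chain forces the crate ahead of the contract.

the invoice, the letter, the manuscript, the memo, the package, the receipt, the sample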